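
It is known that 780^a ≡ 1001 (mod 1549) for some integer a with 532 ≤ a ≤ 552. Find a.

Compute 780^532 mod 1549 = 89, then multiply by 780 repeatedly:
  780^532=89  780^533=1264  780^534=756  780^535=1060  780^536=1183
  780^537=1085  780^538=546  780^539=1454  780^540=252  780^541=1386
  780^542=1427  780^543=878  780^544=182  780^545=1001
Found 1001 at exponent 545.

545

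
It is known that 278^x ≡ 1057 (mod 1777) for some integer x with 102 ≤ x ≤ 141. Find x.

133

Compute 278^102 mod 1777 = 784, then multiply by 278 repeatedly:
  278^102=784  278^103=1158  278^104=287  278^105=1598  278^106=1771
  278^107=109  278^108=93  278^109=976  278^110=1224  278^111=865
  278^112=575  278^113=1697  278^114=861  278^115=1240  278^116=1759
  278^117=327  278^118=279  278^119=1151  278^120=118  278^121=818
  278^122=1725  278^123=1537  278^124=806  278^125=166  278^126=1723
  278^127=981  278^128=837  278^129=1676  278^130=354  278^131=677
  278^132=1621  278^133=1057
Found 1057 at exponent 133.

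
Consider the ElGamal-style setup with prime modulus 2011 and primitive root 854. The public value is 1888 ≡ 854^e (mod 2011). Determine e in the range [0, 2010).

968

Baby-step giant-step with m = ceil(sqrt(2010)) = 45.
Baby table (854^j mod 2011 for j=0..44):
  0:1  1:854  2:1334  3:1010  4:1832  5:1981  6:523  7:200
  8:1876  9:1348  10:900  11:398  12:33  13:28  14:1791  15:1154
  16:126  17:1021  18:1171  19:567  20:1578  21:242  22:1546  23:1068
  24:1089  25:924  26:784  27:1884  28:136  29:1517  30:434  31:612
  32:1799  33:1953  34:743  35:1057  36:1750  37:327  38:1740  39:1842
  40:466  41:1797  42:245  43:86  44:1048
Giant step factor: 854^(-45) ≡ 1161 (mod 2011).
Scan 1888·1161^i mod 2011 for i = 0, 1, …:
  i=0: 1888   i=1: 1989   i=2: 601   i=3: 1955
  i=4: 1347   i=5: 1320   i=6: 138   i=7: 1349
  i=8: 1631   i=9: 1240     …   i=20: 1035
  i=21: 1068
Match at i=21, j=23: e = 21·45 + 23 = 968.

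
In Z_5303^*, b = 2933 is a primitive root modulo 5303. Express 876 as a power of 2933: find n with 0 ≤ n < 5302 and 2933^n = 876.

1071

Baby-step giant-step with m = ceil(sqrt(5302)) = 73.
Baby table (2933^j mod 5303 for j=0..72):
  0:1  1:2933  2:1023  3:4264  4:1838  5:3006  6:3012  7:4701
  8:233  9:4605  10:5027  11:1851  12:4014  13:402  14:1800  15:2915
  16:1259  17:1759  18:4631  19:1740  20:1934  21:3515  22:463  23:411
  24:1682  25:1516  26:2514  27:2392  28:5170  29:2333  30:1819  31:309
  32:4787  33:3230  34:2432  35:521  36:829  37:2683  38:4890  39:3058
  40:1741  41:4867  42:4538  43:4727  44:2249  45:4688  46:4528  47:1912
  48:2625  49:4472  50:2057  51:3670  52:4323  53:5189  54:5030  55:44
  56:1780  57:2588  58:2011  59:1327  60:4992  61:5256  62:27  63:4949
  64:1106  65:3765  66:1899  67:1617  68:1779  69:4958  70:988  71:2366
  72:3154
Giant step factor: 2933^(-73) ≡ 667 (mod 5303).
Scan 876·667^i mod 5303 for i = 0, 1, …:
  i=0: 876   i=1: 962   i=2: 5294   i=3: 4603
  i=4: 5067   i=5: 1678   i=6: 293   i=7: 4523
  i=8: 4737   i=9: 4294     …   i=13: 2209
  i=14: 4472
Match at i=14, j=49: n = 14·73 + 49 = 1071.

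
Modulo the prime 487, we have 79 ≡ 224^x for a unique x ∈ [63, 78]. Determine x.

69

Compute 224^63 mod 487 = 12, then multiply by 224 repeatedly:
  224^63=12  224^64=253  224^65=180  224^66=386  224^67=265
  224^68=433  224^69=79
Found 79 at exponent 69.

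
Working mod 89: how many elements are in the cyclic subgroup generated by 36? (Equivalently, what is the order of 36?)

44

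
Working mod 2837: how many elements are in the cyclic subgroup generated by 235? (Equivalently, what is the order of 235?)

The order of 235 must divide p − 1 = 2836 = 2^2 · 709.
Divisors: 1, 2, 4, 709, 1418, 2836.
Check each in increasing order: 235^1 ≡ 235;  235^2 ≡ 1322;  235^4 ≡ 92;  235^709 ≡ 416;  235^1418 ≡ 2836;  235^2836 ≡ 1.
Smallest exponent giving 1 is 2836.

2836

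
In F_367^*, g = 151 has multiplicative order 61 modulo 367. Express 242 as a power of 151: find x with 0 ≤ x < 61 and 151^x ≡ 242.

23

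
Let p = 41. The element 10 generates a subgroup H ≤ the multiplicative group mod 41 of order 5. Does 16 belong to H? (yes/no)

⟨10⟩ has order 5; its elements mod 41 are {1, 10, 16, 18, 37}.
16 is in this set.

yes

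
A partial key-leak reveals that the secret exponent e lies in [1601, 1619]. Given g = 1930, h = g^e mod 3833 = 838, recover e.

1618

Compute 1930^1601 mod 3833 = 3519, then multiply by 1930 repeatedly:
  1930^1601=3519  1930^1602=3427  1930^1603=2185  1930^1604=750  1930^1605=2459
  1930^1606=616  1930^1607=650  1930^1608=1109  1930^1609=1556  1930^1610=1841
  1930^1611=3772  1930^1612=1093  1930^1613=1340  1930^1614=2758  1930^1615=2736
  1930^1616=2439  1930^1617=346  1930^1618=838
Found 838 at exponent 1618.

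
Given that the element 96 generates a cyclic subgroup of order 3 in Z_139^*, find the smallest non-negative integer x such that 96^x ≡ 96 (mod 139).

1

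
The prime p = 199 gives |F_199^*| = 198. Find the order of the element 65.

99

The order of 65 must divide p − 1 = 198 = 2 · 3^2 · 11.
Divisors: 1, 2, 3, 6, 9, 11, 18, 22, 33, 66, 99, 198.
Check each in increasing order: 65^1 ≡ 65;  65^2 ≡ 46;  65^3 ≡ 5;  65^6 ≡ 25;  65^9 ≡ 125;  65^11 ≡ 178;  65^18 ≡ 103;  65^22 ≡ 43;  65^33 ≡ 92;  65^66 ≡ 106;  65^99 ≡ 1.
Smallest exponent giving 1 is 99.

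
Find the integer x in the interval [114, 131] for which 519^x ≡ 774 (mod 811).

Compute 519^114 mod 811 = 471, then multiply by 519 repeatedly:
  519^114=471  519^115=338  519^116=246  519^117=347  519^118=51
  519^119=517  519^120=693  519^121=394  519^122=114  519^123=774
Found 774 at exponent 123.

123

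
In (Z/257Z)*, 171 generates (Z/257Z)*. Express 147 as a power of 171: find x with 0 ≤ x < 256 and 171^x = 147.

213

Baby-step giant-step with m = ceil(sqrt(256)) = 16.
Baby table (171^j mod 257 for j=0..15):
  0:1  1:171  2:200  3:19  4:165  5:202  6:104  7:51
  8:240  9:177  10:198  11:191  12:22  13:164  14:31  15:161
Giant step factor: 171^(-16) ≡ 249 (mod 257).
Scan 147·249^i mod 257 for i = 0, 1, …:
  i=0: 147   i=1: 109   i=2: 156   i=3: 37
  i=4: 218   i=5: 55   i=6: 74   i=7: 179
  i=8: 110   i=9: 148   i=10: 101   i=11: 220
  i=12: 39   i=13: 202
Match at i=13, j=5: x = 13·16 + 5 = 213.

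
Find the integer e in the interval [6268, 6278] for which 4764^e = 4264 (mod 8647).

6271

Compute 4764^6268 mod 8647 = 340, then multiply by 4764 repeatedly:
  4764^6268=340  4764^6269=2771  4764^6270=5722  4764^6271=4264
Found 4264 at exponent 6271.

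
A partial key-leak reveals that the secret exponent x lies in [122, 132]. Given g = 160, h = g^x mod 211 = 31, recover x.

125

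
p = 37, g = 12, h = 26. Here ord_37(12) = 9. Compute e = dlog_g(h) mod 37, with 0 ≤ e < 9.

3

Successive powers of 12 modulo 37:
  12^0=1  12^1=12  12^2=33  12^3=26
So 12^3 ≡ 26 (mod 37), giving e = 3.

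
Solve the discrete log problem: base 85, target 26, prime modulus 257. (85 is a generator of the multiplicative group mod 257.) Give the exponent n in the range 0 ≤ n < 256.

134

Baby-step giant-step with m = ceil(sqrt(256)) = 16.
Baby table (85^j mod 257 for j=0..15):
  0:1  1:85  2:29  3:152  4:70  5:39  6:231  7:103
  8:17  9:160  10:236  11:14  12:162  13:149  14:72  15:209
Giant step factor: 85^(-16) ≡ 249 (mod 257).
Scan 26·249^i mod 257 for i = 0, 1, …:
  i=0: 26   i=1: 49   i=2: 122   i=3: 52
  i=4: 98   i=5: 244   i=6: 104   i=7: 196
  i=8: 231
Match at i=8, j=6: n = 8·16 + 6 = 134.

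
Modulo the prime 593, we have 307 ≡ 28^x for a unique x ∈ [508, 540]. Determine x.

536

Compute 28^508 mod 593 = 278, then multiply by 28 repeatedly:
  28^508=278  28^509=75  28^510=321  28^511=93  28^512=232
  28^513=566  28^514=430  28^515=180  28^516=296  28^517=579
  28^518=201  28^519=291  28^520=439  28^521=432  28^522=236
  28^523=85  28^524=8  28^525=224  28^526=342  28^527=88
  28^528=92  28^529=204  28^530=375  28^531=419  28^532=465
  28^533=567  28^534=458  28^535=371  28^536=307
Found 307 at exponent 536.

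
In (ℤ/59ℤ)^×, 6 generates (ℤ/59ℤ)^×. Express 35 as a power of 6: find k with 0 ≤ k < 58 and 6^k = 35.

Baby-step giant-step with m = ceil(sqrt(58)) = 8.
Baby table (6^j mod 59 for j=0..7):
  0:1  1:6  2:36  3:39  4:57  5:47  6:46  7:40
Giant step factor: 6^(-8) ≡ 15 (mod 59).
Scan 35·15^i mod 59 for i = 0, 1, …:
  i=0: 35   i=1: 53   i=2: 28   i=3: 7
  i=4: 46
Match at i=4, j=6: k = 4·8 + 6 = 38.

38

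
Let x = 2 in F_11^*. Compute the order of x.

The order of 2 must divide p − 1 = 10 = 2 · 5.
Divisors: 1, 2, 5, 10.
Check each in increasing order: 2^1 ≡ 2;  2^2 ≡ 4;  2^5 ≡ 10;  2^10 ≡ 1.
Smallest exponent giving 1 is 10.

10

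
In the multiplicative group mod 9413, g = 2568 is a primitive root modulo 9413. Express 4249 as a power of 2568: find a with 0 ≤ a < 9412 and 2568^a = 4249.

4107

Baby-step giant-step with m = ceil(sqrt(9412)) = 98.
Baby table (2568^j mod 9413 for j=0..97):
  0:1  1:2568  2:5524  3:241  4:7043  5:4051  6:1603  7:3023
  8:6752  9:390  10:3742  11:8196  12:9273  13:7587  14:7919  15:3912
  16:2345  17:7053  18:1492  19:365  20:5433  21:1878  22:3248  23:946
  24:774  25:1489  26:2074  27:7687  28:1155  29:945  30:7619  31:5378
  32:1833  33:644  34:6517  35:8755  36:4596  37:8039  38:1443  39:6315
  40:7734  41:8895  42:6422  43:120  44:6944  45:3970  46:681  47:7403
  48:6057  49:4100  50:5066  51:722  52:9148  53:6629  54:4568  55:2026
  56:6792  57:8980  58:8203  59:8423  60:8603  61:193  62:6148  63:2463
  64:8861  65:3827  66:564  67:8163  68:9246  69:4142  70:9379  71:6818
  72:444  73:1219  74:5276  75:3461  76:1976  77:761  78:5757  79:5566
  80:4554  81:3726  82:4760  83:5606  84:3731  85:8187  86:4987  87:4936
  88:5750  89:6416  90:3538  91:2039  92:2524  93:5488  94:1923  95:5852
  96:4788  97:2206
Giant step factor: 2568^(-98) ≡ 8360 (mod 9413).
Scan 4249·8360^i mod 9413 for i = 0, 1, …:
  i=0: 4249   i=1: 6391   i=2: 572   i=3: 116
  i=4: 221   i=5: 2612   i=6: 7573   i=7: 7855
  i=8: 2712   i=9: 5816     …   i=40: 1451
  i=41: 6416
Match at i=41, j=89: a = 41·98 + 89 = 4107.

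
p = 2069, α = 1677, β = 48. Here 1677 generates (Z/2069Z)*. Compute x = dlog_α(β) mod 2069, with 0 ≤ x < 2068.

753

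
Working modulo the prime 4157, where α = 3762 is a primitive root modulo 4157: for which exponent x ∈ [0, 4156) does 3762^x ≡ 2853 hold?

556

Baby-step giant-step with m = ceil(sqrt(4156)) = 65.
Baby table (3762^j mod 4157 for j=0..64):
  0:1  1:3762  2:2216  3:1807  4:1239  5:1121  6:2004  7:2407
  8:1188  9:481  10:1227  11:1704  12:354  13:1508  14:2948  15:3657
  16:2121  17:1919  18:2726  19:4050  20:695  21:3994  22:2030  23:451
  24:606  25:1736  26:185  27:1751  28:2574  29:1735  30:580  31:3692
  32:767  33:496  34:3616  35:1688  36:2517  37:3465  38:3135  39:461
  40:813  41:3111  42:1627  43:1670  44:1313  45:990  46:3865  47:3101
  48:1420  49:295  50:4028  51:1071  52:969  53:3846  54:2292  55:886
  56:3375  57:1272  58:557  59:306  60:3840  61:505  62:61  63:847
  64:2152
Giant step factor: 3762^(-65) ≡ 2688 (mod 4157).
Scan 2853·2688^i mod 4157 for i = 0, 1, …:
  i=0: 2853   i=1: 3356   i=2: 238   i=3: 3723
  i=4: 1525   i=5: 398   i=6: 1475   i=7: 3179
  i=8: 2517
Match at i=8, j=36: x = 8·65 + 36 = 556.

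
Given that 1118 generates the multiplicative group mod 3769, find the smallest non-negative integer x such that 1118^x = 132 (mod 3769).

Baby-step giant-step with m = ceil(sqrt(3768)) = 62.
Baby table (1118^j mod 3769 for j=0..61):
  0:1  1:1118  2:2385  3:1747  4:804  5:1850  6:2888  7:2520
  8:1917  9:2414  10:248  11:2127  12:3516  13:3590  14:3404  15:2751
  16:114  17:3075  18:522  19:3170  20:1200  21:3605  22:1329  23:836
  24:3705  25:59  26:1889  27:1262  28:1310  29:2208  30:3618  31:787
  32:1689  33:33  34:2973  35:3325  36:1116  37:149  38:746  39:1079
  40:242  41:2957  42:513  43:646  44:2349  45:2958  46:1631  47:3031
  48:327  49:3762  50:3481  51:2150  52:2847  53:1910  54:2126  55:2398
  56:1205  57:1657  58:1947  59:2033  60:187  61:1771
Giant step factor: 1118^(-62) ≡ 2638 (mod 3769).
Scan 132·2638^i mod 3769 for i = 0, 1, …:
  i=0: 132   i=1: 1468   i=2: 1821   i=3: 2092
  i=4: 880   i=5: 3505   i=6: 833   i=7: 127
  i=8: 3354   i=9: 2009     …   i=50: 3253
  i=51: 3170
Match at i=51, j=19: x = 51·62 + 19 = 3181.

3181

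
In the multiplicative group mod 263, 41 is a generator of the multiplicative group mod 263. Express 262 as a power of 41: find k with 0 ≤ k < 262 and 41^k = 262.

131

Baby-step giant-step with m = ceil(sqrt(262)) = 17.
Baby table (41^j mod 263 for j=0..16):
  0:1  1:41  2:103  3:15  4:89  5:230  6:225  7:20
  8:31  9:219  10:37  11:202  12:129  13:29  14:137  15:94
  16:172
Giant step factor: 41^(-17) ≡ 161 (mod 263).
Scan 262·161^i mod 263 for i = 0, 1, …:
  i=0: 262   i=1: 102   i=2: 116   i=3: 3
  i=4: 220   i=5: 178   i=6: 254   i=7: 129
Match at i=7, j=12: k = 7·17 + 12 = 131.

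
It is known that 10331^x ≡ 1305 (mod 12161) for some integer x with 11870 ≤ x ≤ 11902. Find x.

Compute 10331^11870 mod 12161 = 250, then multiply by 10331 repeatedly:
  10331^11870=250  10331^11871=4618  10331^11872=955  10331^11873=3534  10331^11874=2432
  10331^11875=366  10331^11876=11236  10331^11877=2371  10331^11878=2547  10331^11879=8814
  10331^11880=8027  10331^11881=1078  10331^11882=9503  10331^11883=11901  10331^11884=1521
  10331^11885=1439  10331^11886=5567  10331^11887=3308  10331^11888=2538  10331^11889=962
  10331^11890=2885  10331^11891=10485  10331^11892=2508  10331^11893=7218  10331^11894=10067
  10331^11895=1305
Found 1305 at exponent 11895.

11895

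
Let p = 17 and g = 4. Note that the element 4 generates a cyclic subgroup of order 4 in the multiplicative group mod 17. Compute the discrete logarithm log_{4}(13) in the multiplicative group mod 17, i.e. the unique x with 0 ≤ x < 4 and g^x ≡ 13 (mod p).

3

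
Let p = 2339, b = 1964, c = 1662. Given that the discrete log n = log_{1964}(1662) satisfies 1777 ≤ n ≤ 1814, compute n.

Compute 1964^1777 mod 2339 = 1250, then multiply by 1964 repeatedly:
  1964^1777=1250  1964^1778=1389  1964^1779=722  1964^1780=574  1964^1781=2277
  1964^1782=2199  1964^1783=1042  1964^1784=2202  1964^1785=2256  1964^1786=718
  1964^1787=2074  1964^1788=1137  1964^1789=1662
Found 1662 at exponent 1789.

1789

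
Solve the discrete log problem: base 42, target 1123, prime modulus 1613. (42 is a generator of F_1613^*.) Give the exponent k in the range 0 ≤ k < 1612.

Baby-step giant-step with m = ceil(sqrt(1612)) = 41.
Baby table (42^j mod 1613 for j=0..40):
  0:1  1:42  2:151  3:1503  4:219  5:1133  6:809  7:105
  8:1184  9:1338  10:1354  11:413  12:1216  13:1069  14:1347  15:119
  16:159  17:226  18:1427  19:253  20:948  21:1104  22:1204  23:565
  24:1148  25:1439  26:757  27:1147  28:1397  29:606  30:1257  31:1178
  32:1086  33:448  34:1073  35:1515  36:723  37:1332  38:1102  39:1120
  40:263
Giant step factor: 42^(-41) ≡ 79 (mod 1613).
Scan 1123·79^i mod 1613 for i = 0, 1, …:
  i=0: 1123   i=1: 2   i=2: 158   i=3: 1191
  i=4: 535   i=5: 327   i=6: 25   i=7: 362
  i=8: 1177   i=9: 1042     …   i=34: 1001
  i=35: 42
Match at i=35, j=1: k = 35·41 + 1 = 1436.

1436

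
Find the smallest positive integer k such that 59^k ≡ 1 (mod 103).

51

The order of 59 must divide p − 1 = 102 = 2 · 3 · 17.
Divisors: 1, 2, 3, 6, 17, 34, 51, 102.
Check each in increasing order: 59^1 ≡ 59;  59^2 ≡ 82;  59^3 ≡ 100;  59^6 ≡ 9;  59^17 ≡ 56;  59^34 ≡ 46;  59^51 ≡ 1.
Smallest exponent giving 1 is 51.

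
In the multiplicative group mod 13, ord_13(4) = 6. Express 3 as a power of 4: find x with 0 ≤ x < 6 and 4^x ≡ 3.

Successive powers of 4 modulo 13:
  4^0=1  4^1=4  4^2=3
So 4^2 ≡ 3 (mod 13), giving x = 2.

2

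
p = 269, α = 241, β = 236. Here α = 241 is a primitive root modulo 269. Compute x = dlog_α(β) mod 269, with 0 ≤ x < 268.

131

Baby-step giant-step with m = ceil(sqrt(268)) = 17.
Baby table (241^j mod 269 for j=0..16):
  0:1  1:241  2:246  3:106  4:260  5:252  6:207  7:122
  8:81  9:153  10:20  11:247  12:78  13:237  14:89  15:198
  16:105
Giant step factor: 241^(-17) ≡ 85 (mod 269).
Scan 236·85^i mod 269 for i = 0, 1, …:
  i=0: 236   i=1: 154   i=2: 178   i=3: 66
  i=4: 230   i=5: 182   i=6: 137   i=7: 78
Match at i=7, j=12: x = 7·17 + 12 = 131.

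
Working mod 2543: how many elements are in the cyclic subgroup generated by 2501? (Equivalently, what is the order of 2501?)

The order of 2501 must divide p − 1 = 2542 = 2 · 31 · 41.
Divisors: 1, 2, 31, 41, 62, 82, 1271, 2542.
Check each in increasing order: 2501^1 ≡ 2501;  2501^2 ≡ 1764;  2501^31 ≡ 2314;  2501^41 ≡ 939;  2501^62 ≡ 1581;  2501^82 ≡ 1843;  2501^1271 ≡ 1.
Smallest exponent giving 1 is 1271.

1271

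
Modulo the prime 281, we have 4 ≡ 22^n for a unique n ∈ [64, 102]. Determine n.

64

Compute 22^64 mod 281 = 4, then multiply by 22 repeatedly:
  22^64=4
Found 4 at exponent 64.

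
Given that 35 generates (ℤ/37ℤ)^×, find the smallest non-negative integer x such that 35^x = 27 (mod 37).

Successive powers of 35 modulo 37:
  35^0=1  35^1=35  35^2=4  35^3=29  35^4=16  35^5=5
  35^6=27
So 35^6 ≡ 27 (mod 37), giving x = 6.

6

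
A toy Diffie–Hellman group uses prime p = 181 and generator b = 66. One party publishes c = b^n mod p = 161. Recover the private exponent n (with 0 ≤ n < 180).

52

Baby-step giant-step with m = ceil(sqrt(180)) = 14.
Baby table (66^j mod 181 for j=0..13):
  0:1  1:66  2:12  3:68  4:144  5:92  6:99  7:18
  8:102  9:35  10:138  11:58  12:27  13:153
Giant step factor: 66^(-14) ≡ 100 (mod 181).
Scan 161·100^i mod 181 for i = 0, 1, …:
  i=0: 161   i=1: 172   i=2: 5   i=3: 138
Match at i=3, j=10: n = 3·14 + 10 = 52.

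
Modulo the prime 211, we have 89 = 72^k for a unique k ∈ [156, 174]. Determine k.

Compute 72^156 mod 211 = 184, then multiply by 72 repeatedly:
  72^156=184  72^157=166  72^158=136  72^159=86  72^160=73
  72^161=192  72^162=109  72^163=41  72^164=209  72^165=67
  72^166=182  72^167=22  72^168=107  72^169=108  72^170=180
  72^171=89
Found 89 at exponent 171.

171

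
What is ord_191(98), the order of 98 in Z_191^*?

95

The order of 98 must divide p − 1 = 190 = 2 · 5 · 19.
Divisors: 1, 2, 5, 10, 19, 38, 95, 190.
Check each in increasing order: 98^1 ≡ 98;  98^2 ≡ 54;  98^5 ≡ 32;  98^10 ≡ 69;  98^19 ≡ 109;  98^38 ≡ 39;  98^95 ≡ 1.
Smallest exponent giving 1 is 95.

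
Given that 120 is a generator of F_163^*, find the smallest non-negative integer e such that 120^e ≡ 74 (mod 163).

Baby-step giant-step with m = ceil(sqrt(162)) = 13.
Baby table (120^j mod 163 for j=0..12):
  0:1  1:120  2:56  3:37  4:39  5:116  6:65  7:139
  8:54  9:123  10:90  11:42  12:150
Giant step factor: 120^(-13) ≡ 7 (mod 163).
Scan 74·7^i mod 163 for i = 0, 1, …:
  i=0: 74   i=1: 29   i=2: 40   i=3: 117
  i=4: 4   i=5: 28   i=6: 33   i=7: 68
  i=8: 150
Match at i=8, j=12: e = 8·13 + 12 = 116.

116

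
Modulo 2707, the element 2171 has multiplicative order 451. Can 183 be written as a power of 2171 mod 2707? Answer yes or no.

no

183 ∈ ⟨2171⟩ iff 183^451 ≡ 1 (mod 2707), since |⟨2171⟩| = 451.
183^451 mod 2707 = 1379.
Since 1379 ≠ 1, 183 does not lie in the subgroup.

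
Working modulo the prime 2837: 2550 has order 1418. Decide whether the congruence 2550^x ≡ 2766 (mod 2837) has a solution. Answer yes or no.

no

2766 ∈ ⟨2550⟩ iff 2766^1418 ≡ 1 (mod 2837), since |⟨2550⟩| = 1418.
2766^1418 mod 2837 = 2836.
Since 2836 ≠ 1, 2766 does not lie in the subgroup.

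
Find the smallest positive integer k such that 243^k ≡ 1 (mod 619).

The order of 243 must divide p − 1 = 618 = 2 · 3 · 103.
Divisors: 1, 2, 3, 6, 103, 206, 309, 618.
Check each in increasing order: 243^1 ≡ 243;  243^2 ≡ 244;  243^3 ≡ 487;  243^6 ≡ 92;  243^103 ≡ 618;  243^206 ≡ 1.
Smallest exponent giving 1 is 206.

206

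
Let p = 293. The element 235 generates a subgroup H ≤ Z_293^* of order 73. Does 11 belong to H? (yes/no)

11 ∈ ⟨235⟩ iff 11^73 ≡ 1 (mod 293), since |⟨235⟩| = 73.
11^73 mod 293 = 155.
Since 155 ≠ 1, 11 does not lie in the subgroup.

no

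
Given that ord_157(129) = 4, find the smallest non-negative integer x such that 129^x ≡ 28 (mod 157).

3

Successive powers of 129 modulo 157:
  129^0=1  129^1=129  129^2=156  129^3=28
So 129^3 ≡ 28 (mod 157), giving x = 3.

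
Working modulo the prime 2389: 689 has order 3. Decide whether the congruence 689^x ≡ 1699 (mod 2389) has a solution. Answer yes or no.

yes

1699 ∈ ⟨689⟩ iff 1699^3 ≡ 1 (mod 2389), since |⟨689⟩| = 3.
1699^3 mod 2389 = 1.
Since 1 = 1, 1699 lies in the subgroup.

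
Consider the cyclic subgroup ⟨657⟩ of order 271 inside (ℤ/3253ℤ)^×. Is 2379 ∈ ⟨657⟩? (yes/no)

no

2379 ∈ ⟨657⟩ iff 2379^271 ≡ 1 (mod 3253), since |⟨657⟩| = 271.
2379^271 mod 3253 = 1813.
Since 1813 ≠ 1, 2379 does not lie in the subgroup.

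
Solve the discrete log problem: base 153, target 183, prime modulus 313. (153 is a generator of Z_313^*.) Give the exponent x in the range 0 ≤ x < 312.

Baby-step giant-step with m = ceil(sqrt(312)) = 18.
Baby table (153^j mod 313 for j=0..17):
  0:1  1:153  2:247  3:231  4:287  5:91  6:151  7:254
  8:50  9:138  10:143  11:282  12:265  13:168  14:38  15:180
  16:309  17:14
Giant step factor: 153^(-18) ≡ 198 (mod 313).
Scan 183·198^i mod 313 for i = 0, 1, …:
  i=0: 183   i=1: 239   i=2: 59   i=3: 101
  i=4: 279   i=5: 154   i=6: 131   i=7: 272
  i=8: 20   i=9: 204   i=10: 15   i=11: 153
Match at i=11, j=1: x = 11·18 + 1 = 199.

199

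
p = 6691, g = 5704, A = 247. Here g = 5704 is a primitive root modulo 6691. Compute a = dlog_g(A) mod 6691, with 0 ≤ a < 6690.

Baby-step giant-step with m = ceil(sqrt(6690)) = 82.
Baby table (5704^j mod 6691 for j=0..81):
  0:1  1:5704  2:3974  3:5279  4:1916  5:2461  6:6517  7:4463
  8:4388  9:4812  10:1166  11:10  12:3512  13:6285  14:5953  15:5778
  16:4537  17:4951  18:4484  19:3734  20:1283  21:4969  22:100  23:1665
  24:2631  25:6002  26:4252  27:5224  28:2673  29:4694  30:3885  31:6139
  32:2853  33:1000  34:3268  35:6237  36:6492  37:2374  38:5403  39:6657
  40:103  41:5395  42:1171  43:1766  44:3309  45:5916  46:2151  47:4701
  48:3667  49:502  50:6351  51:1030  52:422  53:5019  54:4278  55:6326
  56:5632  57:1437  58:173  59:3215  60:5020  61:3291  62:3609  63:4220
  64:3353  65:2634  66:3041  67:2792  68:988  69:1730  70:5386  71:3363
  72:6146  73:2635  74:2054  75:75  76:6267  77:3646  78:1156  79:3189
  80:3918  81:332
Giant step factor: 5704^(-82) ≡ 2447 (mod 6691).
Scan 247·2447^i mod 6691 for i = 0, 1, …:
  i=0: 247   i=1: 2219   i=2: 3492   i=3: 517
  i=4: 500   i=5: 5738   i=6: 3168   i=7: 3918
Match at i=7, j=80: a = 7·82 + 80 = 654.

654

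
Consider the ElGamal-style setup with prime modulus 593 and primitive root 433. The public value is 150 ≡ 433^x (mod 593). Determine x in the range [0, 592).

513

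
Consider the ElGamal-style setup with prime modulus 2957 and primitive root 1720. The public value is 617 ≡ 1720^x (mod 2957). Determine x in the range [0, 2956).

2074

Baby-step giant-step with m = ceil(sqrt(2956)) = 55.
Baby table (1720^j mod 2957 for j=0..54):
  0:1  1:1720  2:1400  3:1002  4:2466  5:1182  6:1581  7:1837
  8:1564  9:2167  10:1420  11:2875  12:896  13:523  14:632  15:1821
  16:657  17:466  18:173  19:1860  20:2683  21:1840  22:810  23:453
  24:1469  25:1402  26:1485  27:2309  28:229  29:599  30:1244  31:1769
  32:2884  33:1591  34:1295  35:779  36:359  37:2424  38:2867  39:1921
  40:1151  41:1487  42:2792  43:72  44:2603  45:262  46:1176  47:132
  48:2308  49:1466  50:2156  51:242  52:2260  53:1702  54:10
Giant step factor: 1720^(-55) ≡ 431 (mod 2957).
Scan 617·431^i mod 2957 for i = 0, 1, …:
  i=0: 617   i=1: 2754   i=2: 1217   i=3: 1138
  i=4: 2573   i=5: 88   i=6: 2444   i=7: 672
  i=8: 2803   i=9: 1637     …   i=36: 2639
  i=37: 1921
Match at i=37, j=39: x = 37·55 + 39 = 2074.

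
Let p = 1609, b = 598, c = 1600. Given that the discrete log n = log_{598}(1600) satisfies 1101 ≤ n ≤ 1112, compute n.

1104

Compute 598^1101 mod 1609 = 1355, then multiply by 598 repeatedly:
  598^1101=1355  598^1102=963  598^1103=1461  598^1104=1600
Found 1600 at exponent 1104.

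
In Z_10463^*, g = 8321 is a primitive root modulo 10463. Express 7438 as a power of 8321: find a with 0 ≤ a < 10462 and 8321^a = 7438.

9675

Baby-step giant-step with m = ceil(sqrt(10462)) = 103.
Baby table (8321^j mod 10463 for j=0..102):
  0:1  1:8321  2:5370  3:6760  4:872  5:5053  6:5679  7:4051
  8:7048  9:1293  10:3089  11:6441  12:4075  13:7955  14:4617  15:8384
  16:6443  17:10254  18:8232  19:7674  20:10128  21:6086  22:686  23:5871
  24:844  25:2251  26:1801  27:3105  28:3558  29:6291  30:1022  31:8106
  32:5528  33:3140  34:1829  35:5907  36:7436  37:7237  38:4512  39:3108
  40:7595  41:1475  42:376  43:259  44:10224  45:9714  46:3519  47:6125
  48:852  49:6041  50:2909  51:4870  52:71  53:4863  54:4602  55:9125
  56:9597  57:3021  58:5615  59:5120  60:8647  61:8099  62:10059  63:7402
  64:6824  65:10266  66:3454  67:9336  68:7544  69:6087  70:9007  71:778
  72:7604  73:3123  74:6854  75:8784  76:7609  77:2876  78:2315  79:732
  80:1506  81:7215  82:9784  83:61  84:5357  85:3217  86:4303  87:877
  88:4806  89:1140  90:6462  91:945  92:5632  93:95  94:5770  95:7926
  96:3957  97:9599  98:9200  99:5892  100:8177  101:10391  102:7742
Giant step factor: 8321^(-103) ≡ 9568 (mod 10463).
Scan 7438·9568^i mod 10463 for i = 0, 1, …:
  i=0: 7438   i=1: 7921   i=2: 4619   i=3: 9343
  i=4: 8415   i=5: 1935   i=6: 5033   i=7: 5018
  i=8: 7980   i=9: 4129     …   i=92: 7232
  i=93: 3957
Match at i=93, j=96: a = 93·103 + 96 = 9675.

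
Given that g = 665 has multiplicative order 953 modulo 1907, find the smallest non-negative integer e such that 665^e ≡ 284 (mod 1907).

Baby-step giant-step with m = ceil(sqrt(953)) = 31.
Baby table (665^j mod 1907 for j=0..30):
  0:1  1:665  2:1708  3:1155  4:1461  5:902  6:1032  7:1667
  8:588  9:85  10:1222  11:248  12:918  13:230  14:390  15:1905
  16:577  17:398  18:1504  19:892  20:103  21:1750  22:480  23:731
  24:1737  25:1370  26:1411  27:71  28:1447  29:1127  30:4
Giant step factor: 665^(-31) ≡ 428 (mod 1907).
Scan 284·428^i mod 1907 for i = 0, 1, …:
  i=0: 284   i=1: 1411
Match at i=1, j=26: e = 1·31 + 26 = 57.

57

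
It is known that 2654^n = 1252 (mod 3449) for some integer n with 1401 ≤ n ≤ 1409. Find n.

Compute 2654^1401 mod 3449 = 2633, then multiply by 2654 repeatedly:
  2654^1401=2633  2654^1402=308  2654^1403=19  2654^1404=2140  2654^1405=2506
  2654^1406=1252
Found 1252 at exponent 1406.

1406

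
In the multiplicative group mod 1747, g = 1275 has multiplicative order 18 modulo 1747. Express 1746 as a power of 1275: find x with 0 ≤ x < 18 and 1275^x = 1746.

Successive powers of 1275 modulo 1747:
  1275^0=1  1275^1=1275  1275^2=915  1275^3=1376  1275^4=412  1275^5=1200
  1275^6=1375  1275^7=884  1275^8=285  1275^9=1746
So 1275^9 ≡ 1746 (mod 1747), giving x = 9.

9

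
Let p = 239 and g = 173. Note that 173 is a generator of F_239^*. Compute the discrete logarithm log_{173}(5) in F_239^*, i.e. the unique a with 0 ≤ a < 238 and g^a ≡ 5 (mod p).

Baby-step giant-step with m = ceil(sqrt(238)) = 16.
Baby table (173^j mod 239 for j=0..15):
  0:1  1:173  2:54  3:21  4:48  5:178  6:202  7:52
  8:153  9:179  10:136  11:106  12:174  13:227  14:75  15:69
Giant step factor: 173^(-16) ≡ 147 (mod 239).
Scan 5·147^i mod 239 for i = 0, 1, …:
  i=0: 5   i=1: 18   i=2: 17   i=3: 109
  i=4: 10   i=5: 36   i=6: 34   i=7: 218
  i=8: 20   i=9: 72     …   i=13: 144
  i=14: 136
Match at i=14, j=10: a = 14·16 + 10 = 234.

234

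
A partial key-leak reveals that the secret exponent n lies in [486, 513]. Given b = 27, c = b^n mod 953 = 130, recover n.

489

Compute 27^486 mod 953 = 144, then multiply by 27 repeatedly:
  27^486=144  27^487=76  27^488=146  27^489=130
Found 130 at exponent 489.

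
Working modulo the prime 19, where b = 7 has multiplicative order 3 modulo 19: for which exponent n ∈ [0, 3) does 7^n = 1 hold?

0

Successive powers of 7 modulo 19:
  7^0=1
So 7^0 ≡ 1 (mod 19), giving n = 0.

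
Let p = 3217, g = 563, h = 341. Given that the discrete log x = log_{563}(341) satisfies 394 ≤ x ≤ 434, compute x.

Compute 563^394 mod 3217 = 297, then multiply by 563 repeatedly:
  563^394=297  563^395=3144  563^396=722  563^397=1144  563^398=672
  563^399=1947  563^400=2381  563^401=2231  563^402=1423  563^403=116
  563^404=968  563^405=1311  563^406=1400  563^407=35  563^408=403
  563^409=1699  563^410=1088  563^411=1314  563^412=3089  563^413=1927
  563^414=772  563^415=341
Found 341 at exponent 415.

415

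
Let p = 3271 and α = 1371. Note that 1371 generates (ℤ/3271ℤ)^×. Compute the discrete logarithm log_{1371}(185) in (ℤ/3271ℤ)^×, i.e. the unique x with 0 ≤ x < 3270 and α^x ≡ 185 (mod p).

Baby-step giant-step with m = ceil(sqrt(3270)) = 58.
Baby table (1371^j mod 3271 for j=0..57):
  0:1  1:1371  2:2087  3:2423  4:1868  5:3106  6:2755  7:2371
  8:2538  9:2525  10:1057  11:94  12:1305  13:3189  14:2063  15:2229
  16:845  17:561  18:446  19:3060  20:1838  21:1228  22:2294  23:1643
  24:2105  25:933  26:182  27:926  28:398  29:2672  30:3063  31:2680
  32:947  33:3021  34:705  35:1610  36:2656  37:753  38:1998  39:1431
  40:2572  41:74  42:53  43:701  44:2668  45:850  46:874  47:1068
  48:2091  49:1365  50:403  51:2985  52:414  53:1711  54:474  55:2196
  56:1396  57:381
Giant step factor: 1371^(-58) ≡ 2775 (mod 3271).
Scan 185·2775^i mod 3271 for i = 0, 1, …:
  i=0: 185   i=1: 3099   i=2: 266   i=3: 2175
  i=4: 630   i=5: 1536   i=6: 287   i=7: 1572
  i=8: 2057   i=9: 280     …   i=18: 689
  i=19: 1711
Match at i=19, j=53: x = 19·58 + 53 = 1155.

1155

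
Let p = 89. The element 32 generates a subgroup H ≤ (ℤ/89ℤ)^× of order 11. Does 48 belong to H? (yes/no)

⟨32⟩ has order 11; its elements mod 89 are {1, 2, 4, 8, 16, 32, 39, 45, 64, 67, 78}.
48 is not in this set.

no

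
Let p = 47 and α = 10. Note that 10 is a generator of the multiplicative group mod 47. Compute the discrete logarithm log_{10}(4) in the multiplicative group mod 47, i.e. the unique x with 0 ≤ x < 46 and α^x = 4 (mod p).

Baby-step giant-step with m = ceil(sqrt(46)) = 7.
Baby table (10^j mod 47 for j=0..6):
  0:1  1:10  2:6  3:13  4:36  5:31  6:28
Giant step factor: 10^(-7) ≡ 23 (mod 47).
Scan 4·23^i mod 47 for i = 0, 1, …:
  i=0: 4   i=1: 45   i=2: 1
Match at i=2, j=0: x = 2·7 + 0 = 14.

14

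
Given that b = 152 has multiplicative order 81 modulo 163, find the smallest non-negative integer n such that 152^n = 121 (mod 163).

2

Successive powers of 152 modulo 163:
  152^0=1  152^1=152  152^2=121
So 152^2 ≡ 121 (mod 163), giving n = 2.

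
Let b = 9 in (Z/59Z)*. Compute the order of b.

29

The order of 9 must divide p − 1 = 58 = 2 · 29.
Divisors: 1, 2, 29, 58.
Check each in increasing order: 9^1 ≡ 9;  9^2 ≡ 22;  9^29 ≡ 1.
Smallest exponent giving 1 is 29.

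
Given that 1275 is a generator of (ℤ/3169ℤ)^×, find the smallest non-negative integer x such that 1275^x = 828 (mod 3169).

1222

Baby-step giant-step with m = ceil(sqrt(3168)) = 57.
Baby table (1275^j mod 3169 for j=0..56):
  0:1  1:1275  2:3097  3:101  4:2015  5:2235  6:694  7:699
  8:736  9:376  10:881  11:1449  12:3117  13:249  14:575  15:1086
  16:2966  17:1033  18:1940  19:1680  20:2925  21:2631  22:1723  23:708
  24:2704  25:2897  26:1790  27:570  28:1049  29:157  30:528  31:1372
  32:12  33:2624  34:2305  35:1212  36:1997  37:1468  38:1990  39:2050
  40:2494  41:1343  42:1065  43:1543  44:2545  45:2988  46:562  47:356
  48:733  49:2889  50:1097  51:1146  52:241  53:3051  54:1662  55:2158
  56:758
Giant step factor: 1275^(-57) ≡ 467 (mod 3169).
Scan 828·467^i mod 3169 for i = 0, 1, …:
  i=0: 828   i=1: 58   i=2: 1734   i=3: 1683
  i=4: 49   i=5: 700   i=6: 493   i=7: 2063
  i=8: 45   i=9: 2001     …   i=20: 488
  i=21: 2897
Match at i=21, j=25: x = 21·57 + 25 = 1222.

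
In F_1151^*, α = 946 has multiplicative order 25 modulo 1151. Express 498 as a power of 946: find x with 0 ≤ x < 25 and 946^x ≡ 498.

12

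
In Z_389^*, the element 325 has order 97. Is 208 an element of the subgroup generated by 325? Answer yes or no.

yes

208 ∈ ⟨325⟩ iff 208^97 ≡ 1 (mod 389), since |⟨325⟩| = 97.
208^97 mod 389 = 1.
Since 1 = 1, 208 lies in the subgroup.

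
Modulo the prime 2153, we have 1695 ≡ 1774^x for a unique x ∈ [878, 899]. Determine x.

893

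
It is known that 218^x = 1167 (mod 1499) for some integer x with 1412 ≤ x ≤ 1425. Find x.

1425

Compute 218^1412 mod 1499 = 1135, then multiply by 218 repeatedly:
  218^1412=1135  218^1413=95  218^1414=1223  218^1415=1291  218^1416=1125
  218^1417=913  218^1418=1166  218^1419=857  218^1420=950  218^1421=238
  218^1422=918  218^1423=757  218^1424=136  218^1425=1167
Found 1167 at exponent 1425.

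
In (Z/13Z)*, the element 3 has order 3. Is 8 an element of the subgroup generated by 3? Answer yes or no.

⟨3⟩ has order 3; its elements mod 13 are {1, 3, 9}.
8 is not in this set.

no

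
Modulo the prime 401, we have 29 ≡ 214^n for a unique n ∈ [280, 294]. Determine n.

Compute 214^280 mod 401 = 29, then multiply by 214 repeatedly:
  214^280=29
Found 29 at exponent 280.

280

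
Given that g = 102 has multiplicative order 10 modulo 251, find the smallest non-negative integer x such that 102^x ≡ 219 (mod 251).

4

Successive powers of 102 modulo 251:
  102^0=1  102^1=102  102^2=113  102^3=231  102^4=219
So 102^4 ≡ 219 (mod 251), giving x = 4.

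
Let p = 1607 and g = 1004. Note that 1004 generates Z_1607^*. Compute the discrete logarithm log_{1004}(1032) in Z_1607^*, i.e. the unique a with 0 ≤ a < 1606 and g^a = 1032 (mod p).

119

Baby-step giant-step with m = ceil(sqrt(1606)) = 41.
Baby table (1004^j mod 1607 for j=0..40):
  0:1  1:1004  2:427  3:1246  4:738  5:125  6:154  7:344
  8:1478  9:651  10:1162  11:1573  12:1218  13:1552  14:1025  15:620
  16:571  17:1192  18:1160  19:1172  20:364  21:667  22:1156  23:370
  24:263  25:504  26:1418  27:1477  28:1254  29:735  30:327  31:480
  32:1427  33:871  34:276  35:700  36:541  37:1605  38:1206  39:753
  40:722
Giant step factor: 1004^(-41) ≡ 1423 (mod 1607).
Scan 1032·1423^i mod 1607 for i = 0, 1, …:
  i=0: 1032   i=1: 1345   i=2: 1605
Match at i=2, j=37: a = 2·41 + 37 = 119.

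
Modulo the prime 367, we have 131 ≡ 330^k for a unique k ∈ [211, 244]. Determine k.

Compute 330^211 mod 367 = 257, then multiply by 330 repeatedly:
  330^211=257  330^212=33  330^213=247  330^214=36  330^215=136
  330^216=106  330^217=115  330^218=149  330^219=359  330^220=296
  330^221=58  330^222=56  330^223=130  330^224=328  330^225=342
  330^226=191  330^227=273  330^228=175  330^229=131
Found 131 at exponent 229.

229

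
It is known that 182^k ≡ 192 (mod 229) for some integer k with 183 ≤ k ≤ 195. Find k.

Compute 182^183 mod 229 = 128, then multiply by 182 repeatedly:
  182^183=128  182^184=167  182^185=166  182^186=213  182^187=65
  182^188=151  182^189=2  182^190=135  182^191=67  182^192=57
  182^193=69  182^194=192
Found 192 at exponent 194.

194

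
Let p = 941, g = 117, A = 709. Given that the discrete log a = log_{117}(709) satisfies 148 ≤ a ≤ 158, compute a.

Compute 117^148 mod 941 = 183, then multiply by 117 repeatedly:
  117^148=183  117^149=709
Found 709 at exponent 149.

149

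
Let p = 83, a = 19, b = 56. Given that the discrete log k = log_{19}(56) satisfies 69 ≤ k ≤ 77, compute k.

77

Compute 19^69 mod 83 = 67, then multiply by 19 repeatedly:
  19^69=67  19^70=28  19^71=34  19^72=65  19^73=73
  19^74=59  19^75=42  19^76=51  19^77=56
Found 56 at exponent 77.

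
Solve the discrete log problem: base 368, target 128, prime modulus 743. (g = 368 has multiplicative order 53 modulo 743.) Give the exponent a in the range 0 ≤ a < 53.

22

Baby-step giant-step with m = ceil(sqrt(53)) = 8.
Baby table (368^j mod 743 for j=0..7):
  0:1  1:368  2:198  3:50  4:568  5:241  6:271  7:166
Giant step factor: 368^(-8) ≡ 610 (mod 743).
Scan 128·610^i mod 743 for i = 0, 1, …:
  i=0: 128   i=1: 65   i=2: 271
Match at i=2, j=6: a = 2·8 + 6 = 22.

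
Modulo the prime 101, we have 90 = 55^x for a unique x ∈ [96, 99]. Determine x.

99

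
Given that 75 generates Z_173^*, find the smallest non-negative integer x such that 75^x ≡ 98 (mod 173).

87

Baby-step giant-step with m = ceil(sqrt(172)) = 14.
Baby table (75^j mod 173 for j=0..13):
  0:1  1:75  2:89  3:101  4:136  5:166  6:167  7:69
  8:158  9:86  10:49  11:42  12:36  13:105
Giant step factor: 75^(-14) ≡ 25 (mod 173).
Scan 98·25^i mod 173 for i = 0, 1, …:
  i=0: 98   i=1: 28   i=2: 8   i=3: 27
  i=4: 156   i=5: 94   i=6: 101
Match at i=6, j=3: x = 6·14 + 3 = 87.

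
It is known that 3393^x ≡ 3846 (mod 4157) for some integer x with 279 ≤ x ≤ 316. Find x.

305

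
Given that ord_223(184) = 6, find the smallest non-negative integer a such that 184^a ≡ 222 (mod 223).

3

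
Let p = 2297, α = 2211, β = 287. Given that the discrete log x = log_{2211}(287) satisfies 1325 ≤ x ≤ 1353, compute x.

1334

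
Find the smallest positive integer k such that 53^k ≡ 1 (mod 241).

120

The order of 53 must divide p − 1 = 240 = 2^4 · 3 · 5.
Divisors: 1, 2, 3, 4, 5, 6, 8, 10, 12, 15, 16, 20, 24, 30, 40, 48, 60, 80, 120, 240.
Check each in increasing order: 53^1 ≡ 53;  53^2 ≡ 158;  53^3 ≡ 180;  53^4 ≡ 141;  53^5 ≡ 2;  53^6 ≡ 106;  53^8 ≡ 119;  53^10 ≡ 4;  53^12 ≡ 150;  53^15 ≡ 8;  53^16 ≡ 183;  53^20 ≡ 16;  53^24 ≡ 87;  53^30 ≡ 64;  53^40 ≡ 15;  53^48 ≡ 98;  53^60 ≡ 240;  53^80 ≡ 225;  53^120 ≡ 1.
Smallest exponent giving 1 is 120.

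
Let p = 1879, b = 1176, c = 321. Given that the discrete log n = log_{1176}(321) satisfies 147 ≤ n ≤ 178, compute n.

159

Compute 1176^147 mod 1879 = 454, then multiply by 1176 repeatedly:
  1176^147=454  1176^148=268  1176^149=1375  1176^150=1060  1176^151=783
  1176^152=98  1176^153=629  1176^154=1257  1176^155=1338  1176^156=765
  1176^157=1478  1176^158=53  1176^159=321
Found 321 at exponent 159.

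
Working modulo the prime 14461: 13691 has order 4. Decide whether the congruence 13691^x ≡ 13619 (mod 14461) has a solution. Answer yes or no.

no

⟨13691⟩ has order 4; its elements mod 14461 are {1, 770, 13691, 14460}.
13619 is not in this set.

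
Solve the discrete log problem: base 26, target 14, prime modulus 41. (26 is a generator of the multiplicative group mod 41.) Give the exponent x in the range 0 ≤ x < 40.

25

Successive powers of 26 modulo 41:
  26^0=1  26^1=26  26^2=20  26^3=28  26^4=31  26^5=27
  26^6=5  26^7=7  26^8=18  26^9=17  26^10=32  26^11=12
  26^12=25  26^13=35  26^14=8  26^15=3  26^16=37  26^17=19
  26^18=2  26^19=11  26^20=40  26^21=15  26^22=21  26^23=13
  26^24=10  26^25=14
So 26^25 ≡ 14 (mod 41), giving x = 25.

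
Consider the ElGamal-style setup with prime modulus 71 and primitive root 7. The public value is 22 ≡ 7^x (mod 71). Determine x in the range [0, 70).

37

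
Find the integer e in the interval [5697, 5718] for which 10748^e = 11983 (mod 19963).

5707

Compute 10748^5697 mod 19963 = 5131, then multiply by 10748 repeatedly:
  10748^5697=5131  10748^5698=10182  10748^5699=18933  10748^5700=9025  10748^5701=483
  10748^5702=904  10748^5703=14174  10748^5704=4499  10748^5705=4866  10748^5706=16671
  10748^5707=11983
Found 11983 at exponent 5707.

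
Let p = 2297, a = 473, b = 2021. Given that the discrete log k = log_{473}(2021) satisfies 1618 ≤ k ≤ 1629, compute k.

1620

Compute 473^1618 mod 2297 = 2067, then multiply by 473 repeatedly:
  473^1618=2067  473^1619=1466  473^1620=2021
Found 2021 at exponent 1620.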